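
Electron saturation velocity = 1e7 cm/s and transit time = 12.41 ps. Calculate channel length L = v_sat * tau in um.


Step 1: tau in seconds = 12.41 ps * 1e-12 = 1.2410e-11 s
Step 2: L = v_sat * tau = 1e7 * 1.2410e-11 = 1.2410e-04 cm
Step 3: L in um = 1.2410e-04 * 1e4 = 1.241 um

1.241


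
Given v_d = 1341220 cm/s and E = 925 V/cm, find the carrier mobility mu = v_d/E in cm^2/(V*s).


Step 1: mu = v_d / E
Step 2: mu = 1341220 / 925
Step 3: mu = 1449.97 cm^2/(V*s)

1449.97


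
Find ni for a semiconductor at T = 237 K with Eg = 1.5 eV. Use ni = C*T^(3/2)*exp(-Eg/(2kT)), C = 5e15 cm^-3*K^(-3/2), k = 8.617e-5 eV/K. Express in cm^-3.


Step 1: Compute kT = 8.617e-5 * 237 = 0.02042229 eV
Step 2: Exponent = -Eg/(2kT) = -1.5/(2*0.02042229) = -36.72458
Step 3: T^(3/2) = 237^1.5 = 3648.57
Step 4: ni = 5e15 * 3648.57 * exp(-36.72458) = 2.05e+03 cm^-3

2.05e+03


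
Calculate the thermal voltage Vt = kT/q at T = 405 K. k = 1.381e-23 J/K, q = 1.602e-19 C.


Step 1: kT = 1.381e-23 * 405 = 5.59305e-21 J
Step 2: Vt = kT/q = 5.59305e-21 / 1.602e-19
Step 3: Vt = 0.03491 V

0.03491


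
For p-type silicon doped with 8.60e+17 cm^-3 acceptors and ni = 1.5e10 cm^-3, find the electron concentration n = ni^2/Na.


Step 1: Majority hole concentration p ≈ Na = 8.60e+17 cm^-3
Step 2: n = ni^2 / Na = (1.5e10)^2 / 8.60e+17
Step 3: n = 2.62e+02 cm^-3

2.62e+02


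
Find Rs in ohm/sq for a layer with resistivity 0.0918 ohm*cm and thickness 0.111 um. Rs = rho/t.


Step 1: Convert thickness to cm: t = 0.111 um = 1.1100e-05 cm
Step 2: Rs = rho / t = 0.0918 / 1.1100e-05
Step 3: Rs = 8270.3 ohm/sq

8270.3


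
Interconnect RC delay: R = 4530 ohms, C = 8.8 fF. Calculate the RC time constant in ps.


Step 1: tau = R * C
Step 2: tau = 4530 * 8.8 fF = 4530 * 8.8e-15 F
Step 3: tau = 3.9864e-11 s = 39.864 ps

39.864


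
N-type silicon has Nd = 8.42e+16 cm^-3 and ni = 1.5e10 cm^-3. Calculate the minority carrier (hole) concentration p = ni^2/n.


Step 1: Since Nd >> ni, n ≈ Nd = 8.42e+16 cm^-3
Step 2: p = ni^2 / n = (1.5e10)^2 / 8.42e+16
Step 3: p = 2.25e20 / 8.42e+16 = 2.67e+03 cm^-3

2.67e+03


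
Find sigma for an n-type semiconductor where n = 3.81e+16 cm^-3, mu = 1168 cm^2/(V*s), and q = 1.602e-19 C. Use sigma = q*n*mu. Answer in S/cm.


Step 1: sigma = q * n * mu
Step 2: sigma = 1.602e-19 * 3.81e+16 * 1168
Step 3: sigma = 7.129e+00 S/cm

7.129e+00


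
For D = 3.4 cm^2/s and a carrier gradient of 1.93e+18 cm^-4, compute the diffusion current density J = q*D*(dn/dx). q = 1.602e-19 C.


Step 1: J = q * D * (dn/dx)
Step 2: J = 1.602e-19 * 3.4 * 1.93e+18
Step 3: J = 1.05e+00 A/cm^2

1.05e+00


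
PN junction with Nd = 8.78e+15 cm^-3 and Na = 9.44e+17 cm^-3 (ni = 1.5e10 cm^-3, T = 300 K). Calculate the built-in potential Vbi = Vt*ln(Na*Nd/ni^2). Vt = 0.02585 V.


Step 1: Compute Na*Nd/ni^2 = 9.44e+17 * 8.78e+15 / (1.5e10)^2 = 3.6837e+13
Step 2: ln(3.6837e+13) = 31.2375
Step 3: Vbi = 0.02585 * 31.2375 = 0.807 V

0.807


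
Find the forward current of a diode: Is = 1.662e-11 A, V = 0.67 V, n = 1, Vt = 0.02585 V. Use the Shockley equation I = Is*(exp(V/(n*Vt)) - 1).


Step 1: V/(n*Vt) = 0.67/(1*0.02585) = 25.9188
Step 2: exp(25.9188) = 1.8046e+11
Step 3: I = 1.662e-11 * (1.8046e+11 - 1) = 3.00e+00 A

3.00e+00


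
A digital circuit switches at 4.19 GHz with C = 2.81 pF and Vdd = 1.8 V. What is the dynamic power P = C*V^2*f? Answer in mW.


Step 1: V^2 = 1.8^2 = 3.24 V^2
Step 2: P = C*V^2*f = 2.81e-12 F * 3.24 * 4.19e9 Hz
Step 3: P = 3.8147436e-02 W
Step 4: P = 38.147 mW

38.147


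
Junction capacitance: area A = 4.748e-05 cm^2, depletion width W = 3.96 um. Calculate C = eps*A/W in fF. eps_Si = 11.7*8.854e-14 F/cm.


Step 1: eps_Si = 11.7 * 8.854e-14 = 1.035918e-12 F/cm
Step 2: W in cm = 3.96 * 1e-4 = 3.96e-04 cm
Step 3: C = 1.035918e-12 * 4.748e-05 / 3.96e-04 = 1.242055e-13 F
Step 4: C = 124.21 fF

124.21


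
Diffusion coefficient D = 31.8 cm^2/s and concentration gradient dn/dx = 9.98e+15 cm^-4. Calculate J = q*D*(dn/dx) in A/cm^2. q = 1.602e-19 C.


Step 1: J = q * D * (dn/dx)
Step 2: J = 1.602e-19 * 31.8 * 9.98e+15
Step 3: J = 5.08e-02 A/cm^2

5.08e-02


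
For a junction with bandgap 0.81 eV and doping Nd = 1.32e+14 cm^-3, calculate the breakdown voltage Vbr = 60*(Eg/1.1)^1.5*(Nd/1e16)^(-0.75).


Step 1: Eg/1.1 = 0.81/1.1 = 0.736364
Step 2: (Eg/1.1)^1.5 = 0.736364^1.5 = 0.631886
Step 3: (Nd/1e16)^(-0.75) = (0.0132)^(-0.75) = 25.678494
Step 4: Vbr = 60 * 0.631886 * 25.678494 = 973.6 V

973.6


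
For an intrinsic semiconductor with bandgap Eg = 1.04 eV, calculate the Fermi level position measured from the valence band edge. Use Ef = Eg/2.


Step 1: For an intrinsic semiconductor, the Fermi level sits at midgap.
Step 2: Ef = Eg / 2 = 1.04 / 2 = 0.52 eV

0.52


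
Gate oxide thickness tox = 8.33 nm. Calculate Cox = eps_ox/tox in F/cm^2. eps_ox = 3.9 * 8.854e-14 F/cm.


Step 1: eps_ox = 3.9 * 8.854e-14 = 3.45306e-13 F/cm
Step 2: tox in cm = 8.33 nm * 1e-7 = 8.3300e-07 cm
Step 3: Cox = 3.45306e-13 / 8.3300e-07 = 4.15e-07 F/cm^2

4.15e-07


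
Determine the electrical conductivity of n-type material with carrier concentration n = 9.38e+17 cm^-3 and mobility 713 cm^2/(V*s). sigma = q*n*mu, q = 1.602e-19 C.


Step 1: sigma = q * n * mu
Step 2: sigma = 1.602e-19 * 9.38e+17 * 713
Step 3: sigma = 1.071e+02 S/cm

1.071e+02


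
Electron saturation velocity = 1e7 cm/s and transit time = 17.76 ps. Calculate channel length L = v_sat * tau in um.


Step 1: tau in seconds = 17.76 ps * 1e-12 = 1.7760e-11 s
Step 2: L = v_sat * tau = 1e7 * 1.7760e-11 = 1.7760e-04 cm
Step 3: L in um = 1.7760e-04 * 1e4 = 1.776 um

1.776


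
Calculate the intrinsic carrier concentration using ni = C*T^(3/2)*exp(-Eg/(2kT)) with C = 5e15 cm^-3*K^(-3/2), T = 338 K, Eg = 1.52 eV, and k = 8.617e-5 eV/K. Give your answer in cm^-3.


Step 1: Compute kT = 8.617e-5 * 338 = 0.02912546 eV
Step 2: Exponent = -Eg/(2kT) = -1.52/(2*0.02912546) = -26.09401
Step 3: T^(3/2) = 338^1.5 = 6214.05
Step 4: ni = 5e15 * 6214.05 * exp(-26.09401) = 1.44e+08 cm^-3

1.44e+08


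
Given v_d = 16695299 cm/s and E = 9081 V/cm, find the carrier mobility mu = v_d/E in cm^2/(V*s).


Step 1: mu = v_d / E
Step 2: mu = 16695299 / 9081
Step 3: mu = 1838.49 cm^2/(V*s)

1838.49


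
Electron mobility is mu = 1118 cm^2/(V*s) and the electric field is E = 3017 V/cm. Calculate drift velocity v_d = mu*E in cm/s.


Step 1: v_d = mu * E
Step 2: v_d = 1118 * 3017 = 3373006
Step 3: v_d = 3.37e+06 cm/s

3.37e+06


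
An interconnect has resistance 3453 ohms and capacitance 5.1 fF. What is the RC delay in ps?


Step 1: tau = R * C
Step 2: tau = 3453 * 5.1 fF = 3453 * 5.1e-15 F
Step 3: tau = 1.76103e-11 s = 17.6103 ps

17.6103


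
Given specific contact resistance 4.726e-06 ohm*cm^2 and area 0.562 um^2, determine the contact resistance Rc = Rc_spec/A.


Step 1: Convert area to cm^2: 0.562 um^2 = 5.6200e-09 cm^2
Step 2: Rc = Rc_spec / A = 4.726e-06 / 5.6200e-09
Step 3: Rc = 8.41e+02 ohms

8.41e+02


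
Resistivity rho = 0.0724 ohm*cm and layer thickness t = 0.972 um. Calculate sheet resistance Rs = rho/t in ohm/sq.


Step 1: Convert thickness to cm: t = 0.972 um = 9.7200e-05 cm
Step 2: Rs = rho / t = 0.0724 / 9.7200e-05
Step 3: Rs = 744.9 ohm/sq

744.9


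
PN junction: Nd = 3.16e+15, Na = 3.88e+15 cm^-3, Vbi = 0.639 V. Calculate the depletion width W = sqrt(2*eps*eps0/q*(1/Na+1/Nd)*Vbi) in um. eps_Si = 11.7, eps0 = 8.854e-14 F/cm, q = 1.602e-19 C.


Step 1: 1/Na + 1/Nd = 1/3.88e+15 + 1/3.16e+15 = 5.74188e-16
Step 2: 2*eps*eps0/q = 2*11.7*8.854e-14/1.602e-19 = 1.293281e+07
Step 3: W^2 = 1.293281e+07 * 5.74188e-16 * 0.639 = 4.74513e-09
Step 4: W = sqrt(4.74513e-09) = 6.888e-05 cm = 0.6888 um

0.6888


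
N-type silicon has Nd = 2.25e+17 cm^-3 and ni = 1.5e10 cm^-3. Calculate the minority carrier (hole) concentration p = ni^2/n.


Step 1: Since Nd >> ni, n ≈ Nd = 2.25e+17 cm^-3
Step 2: p = ni^2 / n = (1.5e10)^2 / 2.25e+17
Step 3: p = 2.25e20 / 2.25e+17 = 1.00e+03 cm^-3

1.00e+03


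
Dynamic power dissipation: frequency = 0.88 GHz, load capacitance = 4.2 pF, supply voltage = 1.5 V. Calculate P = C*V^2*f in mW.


Step 1: V^2 = 1.5^2 = 2.25 V^2
Step 2: P = C*V^2*f = 4.2e-12 F * 2.25 * 0.88e9 Hz
Step 3: P = 8.316e-03 W
Step 4: P = 8.316 mW

8.316


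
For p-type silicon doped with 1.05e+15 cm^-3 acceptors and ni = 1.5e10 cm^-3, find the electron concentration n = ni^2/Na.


Step 1: Majority hole concentration p ≈ Na = 1.05e+15 cm^-3
Step 2: n = ni^2 / Na = (1.5e10)^2 / 1.05e+15
Step 3: n = 2.14e+05 cm^-3

2.14e+05


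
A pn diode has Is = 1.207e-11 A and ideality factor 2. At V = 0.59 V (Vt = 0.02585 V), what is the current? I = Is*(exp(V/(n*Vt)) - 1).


Step 1: V/(n*Vt) = 0.59/(2*0.02585) = 11.4120
Step 2: exp(11.4120) = 9.0400e+04
Step 3: I = 1.207e-11 * (9.0400e+04 - 1) = 1.09e-06 A

1.09e-06


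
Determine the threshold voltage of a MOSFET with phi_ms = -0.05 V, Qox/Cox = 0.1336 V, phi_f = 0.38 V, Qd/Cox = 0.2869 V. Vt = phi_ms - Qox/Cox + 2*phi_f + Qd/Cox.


Step 1: Vt = phi_ms - Qox/Cox + 2*phi_f + Qd/Cox
Step 2: Vt = -0.05 - 0.1336 + 2*0.38 + 0.2869
Step 3: Vt = -0.05 - 0.1336 + 0.76 + 0.2869
Step 4: Vt = 0.8633 V

0.8633


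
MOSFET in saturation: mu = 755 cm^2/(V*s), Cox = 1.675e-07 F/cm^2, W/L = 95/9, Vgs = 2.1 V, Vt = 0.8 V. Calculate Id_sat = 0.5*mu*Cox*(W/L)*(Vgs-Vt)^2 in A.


Step 1: Overdrive voltage Vov = Vgs - Vt = 2.1 - 0.8 = 1.3 V
Step 2: W/L = 95/9 = 10.5556
Step 3: Id = 0.5 * 755 * 1.675e-07 * 10.5556 * 1.3^2
Step 4: Id = 1.13e-03 A

1.13e-03


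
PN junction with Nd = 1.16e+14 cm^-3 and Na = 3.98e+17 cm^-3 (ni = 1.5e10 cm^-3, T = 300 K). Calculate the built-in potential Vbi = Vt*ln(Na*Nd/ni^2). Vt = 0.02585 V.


Step 1: Compute Na*Nd/ni^2 = 3.98e+17 * 1.16e+14 / (1.5e10)^2 = 2.0519e+11
Step 2: ln(2.0519e+11) = 26.0472
Step 3: Vbi = 0.02585 * 26.0472 = 0.673 V

0.673


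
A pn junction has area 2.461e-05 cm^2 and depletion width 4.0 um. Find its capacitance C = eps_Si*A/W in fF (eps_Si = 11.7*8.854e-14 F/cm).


Step 1: eps_Si = 11.7 * 8.854e-14 = 1.035918e-12 F/cm
Step 2: W in cm = 4.0 * 1e-4 = 4.00e-04 cm
Step 3: C = 1.035918e-12 * 2.461e-05 / 4.00e-04 = 6.373485e-14 F
Step 4: C = 63.73 fF

63.73


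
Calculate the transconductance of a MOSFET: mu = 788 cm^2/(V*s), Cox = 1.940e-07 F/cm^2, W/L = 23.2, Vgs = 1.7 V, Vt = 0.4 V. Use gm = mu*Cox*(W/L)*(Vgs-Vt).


Step 1: Vov = Vgs - Vt = 1.7 - 0.4 = 1.3 V
Step 2: gm = mu * Cox * (W/L) * Vov
Step 3: gm = 788 * 1.940e-07 * 23.2 * 1.3 = 4.61e-03 S

4.61e-03


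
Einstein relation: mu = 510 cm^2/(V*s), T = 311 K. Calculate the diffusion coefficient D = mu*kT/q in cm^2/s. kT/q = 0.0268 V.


Step 1: D = mu * (kT/q)
Step 2: D = 510 * 0.0268
Step 3: D = 13.67 cm^2/s

13.67


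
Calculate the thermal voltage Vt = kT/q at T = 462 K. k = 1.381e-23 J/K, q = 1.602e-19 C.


Step 1: kT = 1.381e-23 * 462 = 6.38022e-21 J
Step 2: Vt = kT/q = 6.38022e-21 / 1.602e-19
Step 3: Vt = 0.03983 V

0.03983


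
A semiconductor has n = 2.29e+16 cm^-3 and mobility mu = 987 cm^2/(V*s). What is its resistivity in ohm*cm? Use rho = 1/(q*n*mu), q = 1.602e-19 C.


Step 1: sigma = q * n * mu = 1.602e-19 * 2.29e+16 * 987 = 3.62089e+00 S/cm
Step 2: rho = 1 / sigma = 1 / 3.62089e+00 = 0.2762 ohm*cm

0.2762


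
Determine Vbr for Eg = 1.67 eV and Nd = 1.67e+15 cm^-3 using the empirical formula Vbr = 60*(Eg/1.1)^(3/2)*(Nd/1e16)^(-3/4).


Step 1: Eg/1.1 = 1.67/1.1 = 1.518182
Step 2: (Eg/1.1)^1.5 = 1.518182^1.5 = 1.870621
Step 3: (Nd/1e16)^(-0.75) = (0.167)^(-0.75) = 3.827918
Step 4: Vbr = 60 * 1.870621 * 3.827918 = 429.6 V

429.6


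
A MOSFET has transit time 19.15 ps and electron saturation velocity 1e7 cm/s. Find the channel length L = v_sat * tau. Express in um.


Step 1: tau in seconds = 19.15 ps * 1e-12 = 1.9150e-11 s
Step 2: L = v_sat * tau = 1e7 * 1.9150e-11 = 1.9150e-04 cm
Step 3: L in um = 1.9150e-04 * 1e4 = 1.915 um

1.915


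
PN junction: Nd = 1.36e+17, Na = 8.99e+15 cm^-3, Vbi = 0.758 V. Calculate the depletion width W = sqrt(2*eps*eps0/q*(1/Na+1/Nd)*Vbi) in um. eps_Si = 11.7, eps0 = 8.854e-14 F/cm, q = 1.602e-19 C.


Step 1: 1/Na + 1/Nd = 1/8.99e+15 + 1/1.36e+17 = 1.18588e-16
Step 2: 2*eps*eps0/q = 2*11.7*8.854e-14/1.602e-19 = 1.293281e+07
Step 3: W^2 = 1.293281e+07 * 1.18588e-16 * 0.758 = 1.16253e-09
Step 4: W = sqrt(1.16253e-09) = 3.410e-05 cm = 0.341 um

0.341


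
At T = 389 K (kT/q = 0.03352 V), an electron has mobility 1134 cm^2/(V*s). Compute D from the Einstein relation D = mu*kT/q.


Step 1: D = mu * (kT/q)
Step 2: D = 1134 * 0.03352
Step 3: D = 38.01 cm^2/s

38.01


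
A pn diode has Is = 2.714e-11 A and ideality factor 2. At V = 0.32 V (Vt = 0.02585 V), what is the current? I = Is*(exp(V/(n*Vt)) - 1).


Step 1: V/(n*Vt) = 0.32/(2*0.02585) = 6.1896
Step 2: exp(6.1896) = 4.8765e+02
Step 3: I = 2.714e-11 * (4.8765e+02 - 1) = 1.32e-08 A

1.32e-08


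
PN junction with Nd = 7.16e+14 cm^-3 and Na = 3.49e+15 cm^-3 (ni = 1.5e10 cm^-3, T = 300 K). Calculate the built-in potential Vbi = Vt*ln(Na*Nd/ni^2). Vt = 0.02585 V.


Step 1: Compute Na*Nd/ni^2 = 3.49e+15 * 7.16e+14 / (1.5e10)^2 = 1.1106e+10
Step 2: ln(1.1106e+10) = 23.1308
Step 3: Vbi = 0.02585 * 23.1308 = 0.598 V

0.598


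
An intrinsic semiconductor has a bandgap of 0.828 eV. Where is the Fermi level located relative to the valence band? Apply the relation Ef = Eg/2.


Step 1: For an intrinsic semiconductor, the Fermi level sits at midgap.
Step 2: Ef = Eg / 2 = 0.828 / 2 = 0.414 eV

0.414


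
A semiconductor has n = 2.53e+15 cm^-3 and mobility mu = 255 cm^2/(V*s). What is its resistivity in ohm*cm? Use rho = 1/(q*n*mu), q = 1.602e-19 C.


Step 1: sigma = q * n * mu = 1.602e-19 * 2.53e+15 * 255 = 1.03353e-01 S/cm
Step 2: rho = 1 / sigma = 1 / 1.03353e-01 = 9.676 ohm*cm

9.676


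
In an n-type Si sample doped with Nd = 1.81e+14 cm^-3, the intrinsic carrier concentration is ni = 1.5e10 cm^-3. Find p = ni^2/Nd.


Step 1: Since Nd >> ni, n ≈ Nd = 1.81e+14 cm^-3
Step 2: p = ni^2 / n = (1.5e10)^2 / 1.81e+14
Step 3: p = 2.25e20 / 1.81e+14 = 1.24e+06 cm^-3

1.24e+06


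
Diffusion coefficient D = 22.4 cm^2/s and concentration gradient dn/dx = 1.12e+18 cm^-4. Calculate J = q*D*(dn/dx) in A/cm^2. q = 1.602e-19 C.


Step 1: J = q * D * (dn/dx)
Step 2: J = 1.602e-19 * 22.4 * 1.12e+18
Step 3: J = 4.02e+00 A/cm^2

4.02e+00


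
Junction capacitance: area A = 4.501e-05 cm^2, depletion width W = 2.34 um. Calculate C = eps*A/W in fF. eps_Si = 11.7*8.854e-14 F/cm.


Step 1: eps_Si = 11.7 * 8.854e-14 = 1.035918e-12 F/cm
Step 2: W in cm = 2.34 * 1e-4 = 2.34e-04 cm
Step 3: C = 1.035918e-12 * 4.501e-05 / 2.34e-04 = 1.992593e-13 F
Step 4: C = 199.26 fF

199.26


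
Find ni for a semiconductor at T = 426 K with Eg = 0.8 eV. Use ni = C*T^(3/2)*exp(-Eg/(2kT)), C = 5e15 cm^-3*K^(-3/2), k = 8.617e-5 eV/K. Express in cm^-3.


Step 1: Compute kT = 8.617e-5 * 426 = 0.03670842 eV
Step 2: Exponent = -Eg/(2kT) = -0.8/(2*0.03670842) = -10.89668
Step 3: T^(3/2) = 426^1.5 = 8792.54
Step 4: ni = 5e15 * 8792.54 * exp(-10.89668) = 8.14e+14 cm^-3

8.14e+14


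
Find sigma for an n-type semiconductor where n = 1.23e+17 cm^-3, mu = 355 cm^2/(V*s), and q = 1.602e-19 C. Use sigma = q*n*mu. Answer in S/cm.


Step 1: sigma = q * n * mu
Step 2: sigma = 1.602e-19 * 1.23e+17 * 355
Step 3: sigma = 6.995e+00 S/cm

6.995e+00


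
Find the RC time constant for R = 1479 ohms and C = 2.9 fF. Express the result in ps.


Step 1: tau = R * C
Step 2: tau = 1479 * 2.9 fF = 1479 * 2.9e-15 F
Step 3: tau = 4.2891e-12 s = 4.2891 ps

4.2891


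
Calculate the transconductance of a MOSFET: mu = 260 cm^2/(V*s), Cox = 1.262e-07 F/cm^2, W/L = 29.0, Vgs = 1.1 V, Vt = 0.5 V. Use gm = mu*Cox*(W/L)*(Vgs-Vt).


Step 1: Vov = Vgs - Vt = 1.1 - 0.5 = 0.6 V
Step 2: gm = mu * Cox * (W/L) * Vov
Step 3: gm = 260 * 1.262e-07 * 29.0 * 0.6 = 5.71e-04 S

5.71e-04


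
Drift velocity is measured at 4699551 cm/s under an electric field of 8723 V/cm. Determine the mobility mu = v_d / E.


Step 1: mu = v_d / E
Step 2: mu = 4699551 / 8723
Step 3: mu = 538.75 cm^2/(V*s)

538.75


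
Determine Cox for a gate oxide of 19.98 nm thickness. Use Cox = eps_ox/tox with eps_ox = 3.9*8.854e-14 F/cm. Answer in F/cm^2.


Step 1: eps_ox = 3.9 * 8.854e-14 = 3.45306e-13 F/cm
Step 2: tox in cm = 19.98 nm * 1e-7 = 1.9980e-06 cm
Step 3: Cox = 3.45306e-13 / 1.9980e-06 = 1.73e-07 F/cm^2

1.73e-07


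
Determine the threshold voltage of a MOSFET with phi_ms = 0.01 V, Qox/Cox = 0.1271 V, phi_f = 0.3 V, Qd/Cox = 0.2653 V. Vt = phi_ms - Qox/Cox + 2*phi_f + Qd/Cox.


Step 1: Vt = phi_ms - Qox/Cox + 2*phi_f + Qd/Cox
Step 2: Vt = 0.01 - 0.1271 + 2*0.3 + 0.2653
Step 3: Vt = 0.01 - 0.1271 + 0.6 + 0.2653
Step 4: Vt = 0.7482 V

0.7482


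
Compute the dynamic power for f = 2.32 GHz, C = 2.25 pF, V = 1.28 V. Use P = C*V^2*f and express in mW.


Step 1: V^2 = 1.28^2 = 1.6384 V^2
Step 2: P = C*V^2*f = 2.25e-12 F * 1.6384 * 2.32e9 Hz
Step 3: P = 8.552448e-03 W
Step 4: P = 8.552 mW

8.552


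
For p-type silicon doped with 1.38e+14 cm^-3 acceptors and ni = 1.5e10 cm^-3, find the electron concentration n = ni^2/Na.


Step 1: Majority hole concentration p ≈ Na = 1.38e+14 cm^-3
Step 2: n = ni^2 / Na = (1.5e10)^2 / 1.38e+14
Step 3: n = 1.63e+06 cm^-3

1.63e+06


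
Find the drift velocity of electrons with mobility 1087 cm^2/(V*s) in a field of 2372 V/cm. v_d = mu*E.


Step 1: v_d = mu * E
Step 2: v_d = 1087 * 2372 = 2578364
Step 3: v_d = 2.58e+06 cm/s

2.58e+06


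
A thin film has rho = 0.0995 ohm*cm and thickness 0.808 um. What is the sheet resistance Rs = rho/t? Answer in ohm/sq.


Step 1: Convert thickness to cm: t = 0.808 um = 8.0800e-05 cm
Step 2: Rs = rho / t = 0.0995 / 8.0800e-05
Step 3: Rs = 1231.4 ohm/sq

1231.4


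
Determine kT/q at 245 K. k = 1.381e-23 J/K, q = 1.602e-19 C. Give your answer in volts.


Step 1: kT = 1.381e-23 * 245 = 3.38345e-21 J
Step 2: Vt = kT/q = 3.38345e-21 / 1.602e-19
Step 3: Vt = 0.02112 V

0.02112


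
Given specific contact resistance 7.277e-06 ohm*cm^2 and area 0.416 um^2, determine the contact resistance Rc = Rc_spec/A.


Step 1: Convert area to cm^2: 0.416 um^2 = 4.1600e-09 cm^2
Step 2: Rc = Rc_spec / A = 7.277e-06 / 4.1600e-09
Step 3: Rc = 1.75e+03 ohms

1.75e+03


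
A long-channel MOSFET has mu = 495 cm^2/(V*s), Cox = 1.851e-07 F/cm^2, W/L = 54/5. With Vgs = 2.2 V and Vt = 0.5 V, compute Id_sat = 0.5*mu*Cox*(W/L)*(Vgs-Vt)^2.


Step 1: Overdrive voltage Vov = Vgs - Vt = 2.2 - 0.5 = 1.7 V
Step 2: W/L = 54/5 = 10.8
Step 3: Id = 0.5 * 495 * 1.851e-07 * 10.8 * 1.7^2
Step 4: Id = 1.43e-03 A

1.43e-03


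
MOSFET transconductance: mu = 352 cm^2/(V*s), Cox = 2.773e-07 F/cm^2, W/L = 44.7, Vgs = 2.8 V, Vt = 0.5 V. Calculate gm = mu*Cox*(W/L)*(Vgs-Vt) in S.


Step 1: Vov = Vgs - Vt = 2.8 - 0.5 = 2.3 V
Step 2: gm = mu * Cox * (W/L) * Vov
Step 3: gm = 352 * 2.773e-07 * 44.7 * 2.3 = 1.00e-02 S

1.00e-02


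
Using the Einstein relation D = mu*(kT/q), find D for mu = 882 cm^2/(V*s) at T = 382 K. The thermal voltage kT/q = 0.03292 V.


Step 1: D = mu * (kT/q)
Step 2: D = 882 * 0.03292
Step 3: D = 29.04 cm^2/s

29.04


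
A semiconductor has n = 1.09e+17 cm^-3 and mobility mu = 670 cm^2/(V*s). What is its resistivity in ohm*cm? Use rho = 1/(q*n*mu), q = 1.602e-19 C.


Step 1: sigma = q * n * mu = 1.602e-19 * 1.09e+17 * 670 = 1.16994e+01 S/cm
Step 2: rho = 1 / sigma = 1 / 1.16994e+01 = 0.08547 ohm*cm

0.08547


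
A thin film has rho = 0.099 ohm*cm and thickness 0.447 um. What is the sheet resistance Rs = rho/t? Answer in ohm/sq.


Step 1: Convert thickness to cm: t = 0.447 um = 4.4700e-05 cm
Step 2: Rs = rho / t = 0.099 / 4.4700e-05
Step 3: Rs = 2214.8 ohm/sq

2214.8


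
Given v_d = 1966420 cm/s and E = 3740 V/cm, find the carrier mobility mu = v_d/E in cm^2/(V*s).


Step 1: mu = v_d / E
Step 2: mu = 1966420 / 3740
Step 3: mu = 525.78 cm^2/(V*s)

525.78


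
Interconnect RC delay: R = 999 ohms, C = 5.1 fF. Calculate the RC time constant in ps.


Step 1: tau = R * C
Step 2: tau = 999 * 5.1 fF = 999 * 5.1e-15 F
Step 3: tau = 5.0949e-12 s = 5.0949 ps

5.0949


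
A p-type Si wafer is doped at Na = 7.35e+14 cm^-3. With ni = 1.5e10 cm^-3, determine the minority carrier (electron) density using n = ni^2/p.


Step 1: Majority hole concentration p ≈ Na = 7.35e+14 cm^-3
Step 2: n = ni^2 / Na = (1.5e10)^2 / 7.35e+14
Step 3: n = 3.06e+05 cm^-3

3.06e+05


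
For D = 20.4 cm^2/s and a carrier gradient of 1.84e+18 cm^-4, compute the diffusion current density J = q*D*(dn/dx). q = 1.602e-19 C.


Step 1: J = q * D * (dn/dx)
Step 2: J = 1.602e-19 * 20.4 * 1.84e+18
Step 3: J = 6.01e+00 A/cm^2

6.01e+00


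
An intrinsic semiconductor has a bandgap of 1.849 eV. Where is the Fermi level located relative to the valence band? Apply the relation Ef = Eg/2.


Step 1: For an intrinsic semiconductor, the Fermi level sits at midgap.
Step 2: Ef = Eg / 2 = 1.849 / 2 = 0.9245 eV

0.9245


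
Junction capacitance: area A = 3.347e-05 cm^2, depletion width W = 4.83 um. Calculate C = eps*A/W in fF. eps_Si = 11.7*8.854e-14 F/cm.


Step 1: eps_Si = 11.7 * 8.854e-14 = 1.035918e-12 F/cm
Step 2: W in cm = 4.83 * 1e-4 = 4.83e-04 cm
Step 3: C = 1.035918e-12 * 3.347e-05 / 4.83e-04 = 7.178504e-14 F
Step 4: C = 71.79 fF

71.79


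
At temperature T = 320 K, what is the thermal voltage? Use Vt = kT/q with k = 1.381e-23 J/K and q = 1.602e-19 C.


Step 1: kT = 1.381e-23 * 320 = 4.4192e-21 J
Step 2: Vt = kT/q = 4.4192e-21 / 1.602e-19
Step 3: Vt = 0.02759 V

0.02759


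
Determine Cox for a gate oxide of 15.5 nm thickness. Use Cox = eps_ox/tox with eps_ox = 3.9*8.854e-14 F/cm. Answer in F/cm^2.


Step 1: eps_ox = 3.9 * 8.854e-14 = 3.45306e-13 F/cm
Step 2: tox in cm = 15.5 nm * 1e-7 = 1.5500e-06 cm
Step 3: Cox = 3.45306e-13 / 1.5500e-06 = 2.23e-07 F/cm^2

2.23e-07


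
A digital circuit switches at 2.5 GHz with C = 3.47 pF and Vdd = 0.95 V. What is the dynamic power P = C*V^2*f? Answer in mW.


Step 1: V^2 = 0.95^2 = 0.9025 V^2
Step 2: P = C*V^2*f = 3.47e-12 F * 0.9025 * 2.5e9 Hz
Step 3: P = 7.8291875e-03 W
Step 4: P = 7.829 mW

7.829


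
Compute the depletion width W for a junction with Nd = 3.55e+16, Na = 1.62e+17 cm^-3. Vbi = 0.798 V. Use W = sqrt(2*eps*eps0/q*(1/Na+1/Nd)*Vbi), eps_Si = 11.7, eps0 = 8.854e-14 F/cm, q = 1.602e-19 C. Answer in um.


Step 1: 1/Na + 1/Nd = 1/1.62e+17 + 1/3.55e+16 = 3.43419e-17
Step 2: 2*eps*eps0/q = 2*11.7*8.854e-14/1.602e-19 = 1.293281e+07
Step 3: W^2 = 1.293281e+07 * 3.43419e-17 * 0.798 = 3.54422e-10
Step 4: W = sqrt(3.54422e-10) = 1.883e-05 cm = 0.1883 um

0.1883


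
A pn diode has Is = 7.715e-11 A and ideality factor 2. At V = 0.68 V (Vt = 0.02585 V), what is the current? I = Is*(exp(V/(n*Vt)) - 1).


Step 1: V/(n*Vt) = 0.68/(2*0.02585) = 13.1528
Step 2: exp(13.1528) = 5.1545e+05
Step 3: I = 7.715e-11 * (5.1545e+05 - 1) = 3.98e-05 A

3.98e-05


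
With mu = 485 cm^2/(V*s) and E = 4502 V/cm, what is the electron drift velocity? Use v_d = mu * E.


Step 1: v_d = mu * E
Step 2: v_d = 485 * 4502 = 2183470
Step 3: v_d = 2.18e+06 cm/s

2.18e+06


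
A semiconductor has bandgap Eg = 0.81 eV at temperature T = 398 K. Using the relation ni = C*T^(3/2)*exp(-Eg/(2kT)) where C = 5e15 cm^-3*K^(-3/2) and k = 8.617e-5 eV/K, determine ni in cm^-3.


Step 1: Compute kT = 8.617e-5 * 398 = 0.03429566 eV
Step 2: Exponent = -Eg/(2kT) = -0.81/(2*0.03429566) = -11.80907
Step 3: T^(3/2) = 398^1.5 = 7940.08
Step 4: ni = 5e15 * 7940.08 * exp(-11.80907) = 2.95e+14 cm^-3

2.95e+14


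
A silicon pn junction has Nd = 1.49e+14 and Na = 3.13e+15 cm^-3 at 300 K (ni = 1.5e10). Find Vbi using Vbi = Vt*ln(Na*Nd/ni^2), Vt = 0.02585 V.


Step 1: Compute Na*Nd/ni^2 = 3.13e+15 * 1.49e+14 / (1.5e10)^2 = 2.0728e+09
Step 2: ln(2.0728e+09) = 21.4522
Step 3: Vbi = 0.02585 * 21.4522 = 0.555 V

0.555


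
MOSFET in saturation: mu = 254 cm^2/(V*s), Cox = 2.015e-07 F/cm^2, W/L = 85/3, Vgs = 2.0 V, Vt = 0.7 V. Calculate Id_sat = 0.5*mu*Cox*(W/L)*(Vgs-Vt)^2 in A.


Step 1: Overdrive voltage Vov = Vgs - Vt = 2.0 - 0.7 = 1.3 V
Step 2: W/L = 85/3 = 28.3333
Step 3: Id = 0.5 * 254 * 2.015e-07 * 28.3333 * 1.3^2
Step 4: Id = 1.23e-03 A

1.23e-03


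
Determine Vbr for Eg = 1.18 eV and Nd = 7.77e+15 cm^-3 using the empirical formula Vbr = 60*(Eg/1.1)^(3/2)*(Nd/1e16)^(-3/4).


Step 1: Eg/1.1 = 1.18/1.1 = 1.072727
Step 2: (Eg/1.1)^1.5 = 1.072727^1.5 = 1.111051
Step 3: (Nd/1e16)^(-0.75) = (0.777)^(-0.75) = 1.208326
Step 4: Vbr = 60 * 1.111051 * 1.208326 = 80.6 V

80.6


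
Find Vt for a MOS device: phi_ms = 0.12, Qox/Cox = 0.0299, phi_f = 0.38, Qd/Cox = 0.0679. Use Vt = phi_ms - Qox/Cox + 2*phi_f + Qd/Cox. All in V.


Step 1: Vt = phi_ms - Qox/Cox + 2*phi_f + Qd/Cox
Step 2: Vt = 0.12 - 0.0299 + 2*0.38 + 0.0679
Step 3: Vt = 0.12 - 0.0299 + 0.76 + 0.0679
Step 4: Vt = 0.918 V

0.918


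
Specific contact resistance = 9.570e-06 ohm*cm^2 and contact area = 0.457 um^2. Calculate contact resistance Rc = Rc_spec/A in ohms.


Step 1: Convert area to cm^2: 0.457 um^2 = 4.5700e-09 cm^2
Step 2: Rc = Rc_spec / A = 9.570e-06 / 4.5700e-09
Step 3: Rc = 2.09e+03 ohms

2.09e+03


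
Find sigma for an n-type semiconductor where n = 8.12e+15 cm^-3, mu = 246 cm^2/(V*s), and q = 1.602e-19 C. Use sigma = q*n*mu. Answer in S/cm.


Step 1: sigma = q * n * mu
Step 2: sigma = 1.602e-19 * 8.12e+15 * 246
Step 3: sigma = 3.200e-01 S/cm

3.200e-01


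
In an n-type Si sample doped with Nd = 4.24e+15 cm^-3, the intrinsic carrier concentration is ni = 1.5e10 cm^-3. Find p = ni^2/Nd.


Step 1: Since Nd >> ni, n ≈ Nd = 4.24e+15 cm^-3
Step 2: p = ni^2 / n = (1.5e10)^2 / 4.24e+15
Step 3: p = 2.25e20 / 4.24e+15 = 5.31e+04 cm^-3

5.31e+04


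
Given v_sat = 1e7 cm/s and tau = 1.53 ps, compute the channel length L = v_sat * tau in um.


Step 1: tau in seconds = 1.53 ps * 1e-12 = 1.5300e-12 s
Step 2: L = v_sat * tau = 1e7 * 1.5300e-12 = 1.5300e-05 cm
Step 3: L in um = 1.5300e-05 * 1e4 = 0.153 um

0.153


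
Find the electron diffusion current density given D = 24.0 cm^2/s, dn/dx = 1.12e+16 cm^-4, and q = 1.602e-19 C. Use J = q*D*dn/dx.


Step 1: J = q * D * (dn/dx)
Step 2: J = 1.602e-19 * 24.0 * 1.12e+16
Step 3: J = 4.31e-02 A/cm^2

4.31e-02


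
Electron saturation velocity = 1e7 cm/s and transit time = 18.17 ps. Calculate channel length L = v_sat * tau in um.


Step 1: tau in seconds = 18.17 ps * 1e-12 = 1.8170e-11 s
Step 2: L = v_sat * tau = 1e7 * 1.8170e-11 = 1.8170e-04 cm
Step 3: L in um = 1.8170e-04 * 1e4 = 1.817 um

1.817


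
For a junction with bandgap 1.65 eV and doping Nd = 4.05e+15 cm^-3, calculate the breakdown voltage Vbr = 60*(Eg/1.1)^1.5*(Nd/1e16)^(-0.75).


Step 1: Eg/1.1 = 1.65/1.1 = 1.500000
Step 2: (Eg/1.1)^1.5 = 1.500000^1.5 = 1.837117
Step 3: (Nd/1e16)^(-0.75) = (0.405)^(-0.75) = 1.969739
Step 4: Vbr = 60 * 1.837117 * 1.969739 = 217.1 V

217.1


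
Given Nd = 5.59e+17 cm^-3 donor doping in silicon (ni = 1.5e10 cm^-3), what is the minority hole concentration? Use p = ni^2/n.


Step 1: Since Nd >> ni, n ≈ Nd = 5.59e+17 cm^-3
Step 2: p = ni^2 / n = (1.5e10)^2 / 5.59e+17
Step 3: p = 2.25e20 / 5.59e+17 = 4.03e+02 cm^-3

4.03e+02


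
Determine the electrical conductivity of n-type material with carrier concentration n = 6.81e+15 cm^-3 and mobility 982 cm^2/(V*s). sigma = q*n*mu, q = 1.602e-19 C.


Step 1: sigma = q * n * mu
Step 2: sigma = 1.602e-19 * 6.81e+15 * 982
Step 3: sigma = 1.071e+00 S/cm

1.071e+00


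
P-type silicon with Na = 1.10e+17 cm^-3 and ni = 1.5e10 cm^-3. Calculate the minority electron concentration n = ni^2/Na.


Step 1: Majority hole concentration p ≈ Na = 1.10e+17 cm^-3
Step 2: n = ni^2 / Na = (1.5e10)^2 / 1.10e+17
Step 3: n = 2.05e+03 cm^-3

2.05e+03


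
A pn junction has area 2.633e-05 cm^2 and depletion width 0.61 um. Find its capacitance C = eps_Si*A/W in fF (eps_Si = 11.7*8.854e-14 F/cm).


Step 1: eps_Si = 11.7 * 8.854e-14 = 1.035918e-12 F/cm
Step 2: W in cm = 0.61 * 1e-4 = 6.10e-05 cm
Step 3: C = 1.035918e-12 * 2.633e-05 / 6.10e-05 = 4.471430e-13 F
Step 4: C = 447.14 fF

447.14


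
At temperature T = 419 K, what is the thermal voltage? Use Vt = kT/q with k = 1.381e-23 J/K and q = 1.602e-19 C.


Step 1: kT = 1.381e-23 * 419 = 5.78639e-21 J
Step 2: Vt = kT/q = 5.78639e-21 / 1.602e-19
Step 3: Vt = 0.03612 V

0.03612


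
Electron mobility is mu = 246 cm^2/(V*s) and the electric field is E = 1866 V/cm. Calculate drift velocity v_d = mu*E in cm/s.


Step 1: v_d = mu * E
Step 2: v_d = 246 * 1866 = 459036
Step 3: v_d = 4.59e+05 cm/s

4.59e+05


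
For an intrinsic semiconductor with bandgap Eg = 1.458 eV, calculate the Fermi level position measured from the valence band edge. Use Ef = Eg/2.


Step 1: For an intrinsic semiconductor, the Fermi level sits at midgap.
Step 2: Ef = Eg / 2 = 1.458 / 2 = 0.729 eV

0.729


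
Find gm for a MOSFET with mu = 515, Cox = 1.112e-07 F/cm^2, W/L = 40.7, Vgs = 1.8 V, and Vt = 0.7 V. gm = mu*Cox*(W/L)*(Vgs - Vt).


Step 1: Vov = Vgs - Vt = 1.8 - 0.7 = 1.1 V
Step 2: gm = mu * Cox * (W/L) * Vov
Step 3: gm = 515 * 1.112e-07 * 40.7 * 1.1 = 2.56e-03 S

2.56e-03


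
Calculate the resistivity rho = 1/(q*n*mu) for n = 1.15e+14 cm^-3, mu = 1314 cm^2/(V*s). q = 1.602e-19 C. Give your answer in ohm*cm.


Step 1: sigma = q * n * mu = 1.602e-19 * 1.15e+14 * 1314 = 2.42078e-02 S/cm
Step 2: rho = 1 / sigma = 1 / 2.42078e-02 = 41.31 ohm*cm

41.31


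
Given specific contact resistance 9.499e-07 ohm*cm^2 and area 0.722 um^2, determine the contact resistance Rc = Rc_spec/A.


Step 1: Convert area to cm^2: 0.722 um^2 = 7.2200e-09 cm^2
Step 2: Rc = Rc_spec / A = 9.499e-07 / 7.2200e-09
Step 3: Rc = 1.32e+02 ohms

1.32e+02


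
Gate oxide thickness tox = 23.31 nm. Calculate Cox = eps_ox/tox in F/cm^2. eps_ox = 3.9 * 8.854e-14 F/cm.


Step 1: eps_ox = 3.9 * 8.854e-14 = 3.45306e-13 F/cm
Step 2: tox in cm = 23.31 nm * 1e-7 = 2.3310e-06 cm
Step 3: Cox = 3.45306e-13 / 2.3310e-06 = 1.48e-07 F/cm^2

1.48e-07


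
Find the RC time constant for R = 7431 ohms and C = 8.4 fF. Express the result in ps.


Step 1: tau = R * C
Step 2: tau = 7431 * 8.4 fF = 7431 * 8.4e-15 F
Step 3: tau = 6.24204e-11 s = 62.4204 ps

62.4204


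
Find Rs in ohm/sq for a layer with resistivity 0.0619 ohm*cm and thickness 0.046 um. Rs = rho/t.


Step 1: Convert thickness to cm: t = 0.046 um = 4.6000e-06 cm
Step 2: Rs = rho / t = 0.0619 / 4.6000e-06
Step 3: Rs = 13456.5 ohm/sq

13456.5


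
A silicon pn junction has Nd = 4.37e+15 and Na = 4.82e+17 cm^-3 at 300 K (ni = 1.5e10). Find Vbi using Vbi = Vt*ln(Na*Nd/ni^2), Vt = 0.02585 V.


Step 1: Compute Na*Nd/ni^2 = 4.82e+17 * 4.37e+15 / (1.5e10)^2 = 9.3615e+12
Step 2: ln(9.3615e+12) = 29.8676
Step 3: Vbi = 0.02585 * 29.8676 = 0.772 V

0.772


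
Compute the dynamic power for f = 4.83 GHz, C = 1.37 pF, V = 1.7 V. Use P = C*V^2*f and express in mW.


Step 1: V^2 = 1.7^2 = 2.89 V^2
Step 2: P = C*V^2*f = 1.37e-12 F * 2.89 * 4.83e9 Hz
Step 3: P = 1.9123419e-02 W
Step 4: P = 19.123 mW

19.123


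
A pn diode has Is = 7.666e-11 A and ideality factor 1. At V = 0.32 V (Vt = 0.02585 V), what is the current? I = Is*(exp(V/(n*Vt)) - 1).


Step 1: V/(n*Vt) = 0.32/(1*0.02585) = 12.3791
Step 2: exp(12.3791) = 2.3778e+05
Step 3: I = 7.666e-11 * (2.3778e+05 - 1) = 1.82e-05 A

1.82e-05


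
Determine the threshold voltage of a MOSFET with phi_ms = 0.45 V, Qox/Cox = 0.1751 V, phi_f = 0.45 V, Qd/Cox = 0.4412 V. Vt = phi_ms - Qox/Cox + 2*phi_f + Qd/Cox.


Step 1: Vt = phi_ms - Qox/Cox + 2*phi_f + Qd/Cox
Step 2: Vt = 0.45 - 0.1751 + 2*0.45 + 0.4412
Step 3: Vt = 0.45 - 0.1751 + 0.9 + 0.4412
Step 4: Vt = 1.6161 V

1.6161


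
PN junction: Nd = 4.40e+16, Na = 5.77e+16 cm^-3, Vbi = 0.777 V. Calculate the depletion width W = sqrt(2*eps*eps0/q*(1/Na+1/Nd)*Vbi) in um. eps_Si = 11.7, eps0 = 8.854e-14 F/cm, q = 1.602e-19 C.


Step 1: 1/Na + 1/Nd = 1/5.77e+16 + 1/4.40e+16 = 4.00583e-17
Step 2: 2*eps*eps0/q = 2*11.7*8.854e-14/1.602e-19 = 1.293281e+07
Step 3: W^2 = 1.293281e+07 * 4.00583e-17 * 0.777 = 4.02538e-10
Step 4: W = sqrt(4.02538e-10) = 2.006e-05 cm = 0.2006 um

0.2006


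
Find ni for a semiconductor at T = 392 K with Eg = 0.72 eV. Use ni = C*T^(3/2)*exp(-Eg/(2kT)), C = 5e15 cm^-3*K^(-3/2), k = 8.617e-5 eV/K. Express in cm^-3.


Step 1: Compute kT = 8.617e-5 * 392 = 0.03377864 eV
Step 2: Exponent = -Eg/(2kT) = -0.72/(2*0.03377864) = -10.65762
Step 3: T^(3/2) = 392^1.5 = 7761.20
Step 4: ni = 5e15 * 7761.20 * exp(-10.65762) = 9.13e+14 cm^-3

9.13e+14


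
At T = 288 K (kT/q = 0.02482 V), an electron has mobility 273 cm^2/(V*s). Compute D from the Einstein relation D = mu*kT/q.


Step 1: D = mu * (kT/q)
Step 2: D = 273 * 0.02482
Step 3: D = 6.78 cm^2/s

6.78


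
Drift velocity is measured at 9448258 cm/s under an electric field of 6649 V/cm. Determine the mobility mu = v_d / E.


Step 1: mu = v_d / E
Step 2: mu = 9448258 / 6649
Step 3: mu = 1421.0 cm^2/(V*s)

1421.0


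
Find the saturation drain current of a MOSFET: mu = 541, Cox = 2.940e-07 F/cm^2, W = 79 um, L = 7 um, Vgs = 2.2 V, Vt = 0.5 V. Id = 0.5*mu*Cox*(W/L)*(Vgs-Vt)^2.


Step 1: Overdrive voltage Vov = Vgs - Vt = 2.2 - 0.5 = 1.7 V
Step 2: W/L = 79/7 = 11.2857
Step 3: Id = 0.5 * 541 * 2.940e-07 * 11.2857 * 1.7^2
Step 4: Id = 2.59e-03 A

2.59e-03


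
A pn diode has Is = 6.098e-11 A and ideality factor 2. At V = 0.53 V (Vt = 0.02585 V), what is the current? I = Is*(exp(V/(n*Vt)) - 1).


Step 1: V/(n*Vt) = 0.53/(2*0.02585) = 10.2515
Step 2: exp(10.2515) = 2.8325e+04
Step 3: I = 6.098e-11 * (2.8325e+04 - 1) = 1.73e-06 A

1.73e-06


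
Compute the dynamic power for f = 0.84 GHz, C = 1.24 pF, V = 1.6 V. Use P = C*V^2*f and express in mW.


Step 1: V^2 = 1.6^2 = 2.56 V^2
Step 2: P = C*V^2*f = 1.24e-12 F * 2.56 * 0.84e9 Hz
Step 3: P = 2.666496e-03 W
Step 4: P = 2.666 mW

2.666


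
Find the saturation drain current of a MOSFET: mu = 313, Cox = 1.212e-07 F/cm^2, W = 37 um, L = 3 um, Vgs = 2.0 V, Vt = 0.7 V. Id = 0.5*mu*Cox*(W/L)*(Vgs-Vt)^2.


Step 1: Overdrive voltage Vov = Vgs - Vt = 2.0 - 0.7 = 1.3 V
Step 2: W/L = 37/3 = 12.3333
Step 3: Id = 0.5 * 313 * 1.212e-07 * 12.3333 * 1.3^2
Step 4: Id = 3.95e-04 A

3.95e-04


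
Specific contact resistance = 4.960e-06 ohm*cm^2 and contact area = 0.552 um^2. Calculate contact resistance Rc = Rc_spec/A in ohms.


Step 1: Convert area to cm^2: 0.552 um^2 = 5.5200e-09 cm^2
Step 2: Rc = Rc_spec / A = 4.960e-06 / 5.5200e-09
Step 3: Rc = 8.99e+02 ohms

8.99e+02


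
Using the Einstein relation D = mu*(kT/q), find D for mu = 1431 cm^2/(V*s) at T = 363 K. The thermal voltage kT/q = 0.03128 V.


Step 1: D = mu * (kT/q)
Step 2: D = 1431 * 0.03128
Step 3: D = 44.76 cm^2/s

44.76


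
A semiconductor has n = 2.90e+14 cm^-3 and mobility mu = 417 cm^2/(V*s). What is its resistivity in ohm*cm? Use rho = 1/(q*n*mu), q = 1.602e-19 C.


Step 1: sigma = q * n * mu = 1.602e-19 * 2.90e+14 * 417 = 1.93730e-02 S/cm
Step 2: rho = 1 / sigma = 1 / 1.93730e-02 = 51.62 ohm*cm

51.62


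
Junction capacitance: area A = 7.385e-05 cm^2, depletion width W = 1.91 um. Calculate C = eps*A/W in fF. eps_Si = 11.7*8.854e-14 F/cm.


Step 1: eps_Si = 11.7 * 8.854e-14 = 1.035918e-12 F/cm
Step 2: W in cm = 1.91 * 1e-4 = 1.91e-04 cm
Step 3: C = 1.035918e-12 * 7.385e-05 / 1.91e-04 = 4.005369e-13 F
Step 4: C = 400.54 fF

400.54


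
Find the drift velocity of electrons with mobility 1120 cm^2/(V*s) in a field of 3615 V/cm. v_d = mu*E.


Step 1: v_d = mu * E
Step 2: v_d = 1120 * 3615 = 4048800
Step 3: v_d = 4.05e+06 cm/s

4.05e+06


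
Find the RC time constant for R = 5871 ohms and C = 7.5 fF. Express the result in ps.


Step 1: tau = R * C
Step 2: tau = 5871 * 7.5 fF = 5871 * 7.5e-15 F
Step 3: tau = 4.40325e-11 s = 44.0325 ps

44.0325


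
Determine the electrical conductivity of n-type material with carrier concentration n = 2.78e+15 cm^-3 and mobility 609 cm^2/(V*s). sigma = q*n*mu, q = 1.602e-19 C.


Step 1: sigma = q * n * mu
Step 2: sigma = 1.602e-19 * 2.78e+15 * 609
Step 3: sigma = 2.712e-01 S/cm

2.712e-01


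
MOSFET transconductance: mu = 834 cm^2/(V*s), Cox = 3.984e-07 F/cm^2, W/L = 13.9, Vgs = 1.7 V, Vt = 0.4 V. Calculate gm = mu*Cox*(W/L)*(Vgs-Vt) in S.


Step 1: Vov = Vgs - Vt = 1.7 - 0.4 = 1.3 V
Step 2: gm = mu * Cox * (W/L) * Vov
Step 3: gm = 834 * 3.984e-07 * 13.9 * 1.3 = 6.00e-03 S

6.00e-03


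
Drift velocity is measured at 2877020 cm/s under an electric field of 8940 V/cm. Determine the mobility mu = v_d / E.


Step 1: mu = v_d / E
Step 2: mu = 2877020 / 8940
Step 3: mu = 321.81 cm^2/(V*s)

321.81


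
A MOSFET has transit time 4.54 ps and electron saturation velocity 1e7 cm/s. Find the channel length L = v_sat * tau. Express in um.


Step 1: tau in seconds = 4.54 ps * 1e-12 = 4.5400e-12 s
Step 2: L = v_sat * tau = 1e7 * 4.5400e-12 = 4.5400e-05 cm
Step 3: L in um = 4.5400e-05 * 1e4 = 0.454 um

0.454


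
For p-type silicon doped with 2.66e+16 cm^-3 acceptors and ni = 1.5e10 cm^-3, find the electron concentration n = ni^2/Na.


Step 1: Majority hole concentration p ≈ Na = 2.66e+16 cm^-3
Step 2: n = ni^2 / Na = (1.5e10)^2 / 2.66e+16
Step 3: n = 8.46e+03 cm^-3

8.46e+03


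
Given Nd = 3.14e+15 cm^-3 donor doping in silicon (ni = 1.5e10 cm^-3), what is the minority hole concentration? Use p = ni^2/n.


Step 1: Since Nd >> ni, n ≈ Nd = 3.14e+15 cm^-3
Step 2: p = ni^2 / n = (1.5e10)^2 / 3.14e+15
Step 3: p = 2.25e20 / 3.14e+15 = 7.17e+04 cm^-3

7.17e+04


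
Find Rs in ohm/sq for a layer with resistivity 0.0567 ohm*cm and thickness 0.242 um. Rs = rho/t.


Step 1: Convert thickness to cm: t = 0.242 um = 2.4200e-05 cm
Step 2: Rs = rho / t = 0.0567 / 2.4200e-05
Step 3: Rs = 2343.0 ohm/sq

2343.0


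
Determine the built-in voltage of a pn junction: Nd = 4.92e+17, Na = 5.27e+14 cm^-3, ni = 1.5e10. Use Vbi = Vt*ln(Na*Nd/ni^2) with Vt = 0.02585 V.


Step 1: Compute Na*Nd/ni^2 = 5.27e+14 * 4.92e+17 / (1.5e10)^2 = 1.1524e+12
Step 2: ln(1.1524e+12) = 27.7729
Step 3: Vbi = 0.02585 * 27.7729 = 0.718 V

0.718


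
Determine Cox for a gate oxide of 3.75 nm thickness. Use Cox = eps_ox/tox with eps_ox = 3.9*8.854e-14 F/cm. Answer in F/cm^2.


Step 1: eps_ox = 3.9 * 8.854e-14 = 3.45306e-13 F/cm
Step 2: tox in cm = 3.75 nm * 1e-7 = 3.7500e-07 cm
Step 3: Cox = 3.45306e-13 / 3.7500e-07 = 9.21e-07 F/cm^2

9.21e-07


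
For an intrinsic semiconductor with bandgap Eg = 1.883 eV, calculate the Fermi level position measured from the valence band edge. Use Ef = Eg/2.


Step 1: For an intrinsic semiconductor, the Fermi level sits at midgap.
Step 2: Ef = Eg / 2 = 1.883 / 2 = 0.9415 eV

0.9415


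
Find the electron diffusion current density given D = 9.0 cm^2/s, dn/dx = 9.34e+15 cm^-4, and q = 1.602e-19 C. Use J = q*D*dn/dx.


Step 1: J = q * D * (dn/dx)
Step 2: J = 1.602e-19 * 9.0 * 9.34e+15
Step 3: J = 1.35e-02 A/cm^2

1.35e-02


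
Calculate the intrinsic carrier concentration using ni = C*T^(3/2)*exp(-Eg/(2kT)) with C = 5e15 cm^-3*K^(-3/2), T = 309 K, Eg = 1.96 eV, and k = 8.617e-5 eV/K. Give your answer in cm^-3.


Step 1: Compute kT = 8.617e-5 * 309 = 0.02662653 eV
Step 2: Exponent = -Eg/(2kT) = -1.96/(2*0.02662653) = -36.80540
Step 3: T^(3/2) = 309^1.5 = 5431.72
Step 4: ni = 5e15 * 5431.72 * exp(-36.80540) = 2.82e+03 cm^-3

2.82e+03


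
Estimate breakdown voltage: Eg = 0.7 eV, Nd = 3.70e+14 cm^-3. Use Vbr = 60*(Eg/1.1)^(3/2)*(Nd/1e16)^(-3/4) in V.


Step 1: Eg/1.1 = 0.7/1.1 = 0.636364
Step 2: (Eg/1.1)^1.5 = 0.636364^1.5 = 0.507643
Step 3: (Nd/1e16)^(-0.75) = (0.037)^(-0.75) = 11.853557
Step 4: Vbr = 60 * 0.507643 * 11.853557 = 361.0 V

361.0


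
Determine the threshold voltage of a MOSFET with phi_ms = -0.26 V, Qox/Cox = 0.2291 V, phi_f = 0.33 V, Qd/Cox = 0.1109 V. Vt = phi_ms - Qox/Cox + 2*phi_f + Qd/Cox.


Step 1: Vt = phi_ms - Qox/Cox + 2*phi_f + Qd/Cox
Step 2: Vt = -0.26 - 0.2291 + 2*0.33 + 0.1109
Step 3: Vt = -0.26 - 0.2291 + 0.66 + 0.1109
Step 4: Vt = 0.2818 V

0.2818
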